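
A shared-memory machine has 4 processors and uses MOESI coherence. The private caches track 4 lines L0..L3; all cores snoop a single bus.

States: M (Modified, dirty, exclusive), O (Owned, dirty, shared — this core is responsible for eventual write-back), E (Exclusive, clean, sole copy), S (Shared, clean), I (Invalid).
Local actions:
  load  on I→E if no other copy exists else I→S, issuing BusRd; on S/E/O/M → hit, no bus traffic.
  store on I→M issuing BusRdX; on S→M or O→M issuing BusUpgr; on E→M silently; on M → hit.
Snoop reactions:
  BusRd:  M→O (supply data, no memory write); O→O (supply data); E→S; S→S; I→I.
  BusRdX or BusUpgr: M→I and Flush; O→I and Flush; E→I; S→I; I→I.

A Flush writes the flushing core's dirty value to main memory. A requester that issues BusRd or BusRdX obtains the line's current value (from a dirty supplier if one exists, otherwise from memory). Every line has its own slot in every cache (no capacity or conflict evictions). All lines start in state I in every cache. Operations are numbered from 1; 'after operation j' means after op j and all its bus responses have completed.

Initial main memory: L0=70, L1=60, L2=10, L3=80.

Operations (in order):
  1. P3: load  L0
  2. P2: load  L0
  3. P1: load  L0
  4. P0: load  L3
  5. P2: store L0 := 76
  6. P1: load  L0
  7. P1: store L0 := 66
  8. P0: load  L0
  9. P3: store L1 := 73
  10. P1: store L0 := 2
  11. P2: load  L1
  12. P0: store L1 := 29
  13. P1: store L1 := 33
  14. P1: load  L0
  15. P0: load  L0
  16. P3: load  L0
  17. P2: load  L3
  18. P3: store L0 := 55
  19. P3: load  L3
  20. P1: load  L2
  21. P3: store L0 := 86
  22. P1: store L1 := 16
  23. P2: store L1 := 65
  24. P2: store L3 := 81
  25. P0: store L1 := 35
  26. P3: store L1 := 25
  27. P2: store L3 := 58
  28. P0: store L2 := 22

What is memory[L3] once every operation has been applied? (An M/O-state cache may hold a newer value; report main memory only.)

[1] P3: load  L0 | P0:I, P1:I, P2:I, P3:E(70) | bus: BusRd
[2] P2: load  L0 | P0:I, P1:I, P2:S(70), P3:S(70) | bus: BusRd
[3] P1: load  L0 | P0:I, P1:S(70), P2:S(70), P3:S(70) | bus: BusRd
[4] P0: load  L3 | P0:E(80), P1:I, P2:I, P3:I | bus: BusRd
[5] P2: store L0 := 76 | P0:I, P1:I, P2:M(76), P3:I | bus: BusUpgr
[6] P1: load  L0 | P0:I, P1:S(76), P2:O(76), P3:I | bus: BusRd
[7] P1: store L0 := 66 | P0:I, P1:M(66), P2:I, P3:I | bus: BusUpgr,Flush
[8] P0: load  L0 | P0:S(66), P1:O(66), P2:I, P3:I | bus: BusRd
[9] P3: store L1 := 73 | P0:I, P1:I, P2:I, P3:M(73) | bus: BusRdX
[10] P1: store L0 := 2 | P0:I, P1:M(2), P2:I, P3:I | bus: BusUpgr
[11] P2: load  L1 | P0:I, P1:I, P2:S(73), P3:O(73) | bus: BusRd
[12] P0: store L1 := 29 | P0:M(29), P1:I, P2:I, P3:I | bus: BusRdX,Flush
[13] P1: store L1 := 33 | P0:I, P1:M(33), P2:I, P3:I | bus: BusRdX,Flush
[14] P1: load  L0 | P0:I, P1:M(2), P2:I, P3:I | bus: none
[15] P0: load  L0 | P0:S(2), P1:O(2), P2:I, P3:I | bus: BusRd
[16] P3: load  L0 | P0:S(2), P1:O(2), P2:I, P3:S(2) | bus: BusRd
[17] P2: load  L3 | P0:S(80), P1:I, P2:S(80), P3:I | bus: BusRd
[18] P3: store L0 := 55 | P0:I, P1:I, P2:I, P3:M(55) | bus: BusUpgr,Flush
[19] P3: load  L3 | P0:S(80), P1:I, P2:S(80), P3:S(80) | bus: BusRd
[20] P1: load  L2 | P0:I, P1:E(10), P2:I, P3:I | bus: BusRd
[21] P3: store L0 := 86 | P0:I, P1:I, P2:I, P3:M(86) | bus: none
[22] P1: store L1 := 16 | P0:I, P1:M(16), P2:I, P3:I | bus: none
[23] P2: store L1 := 65 | P0:I, P1:I, P2:M(65), P3:I | bus: BusRdX,Flush
[24] P2: store L3 := 81 | P0:I, P1:I, P2:M(81), P3:I | bus: BusUpgr
[25] P0: store L1 := 35 | P0:M(35), P1:I, P2:I, P3:I | bus: BusRdX,Flush
[26] P3: store L1 := 25 | P0:I, P1:I, P2:I, P3:M(25) | bus: BusRdX,Flush
[27] P2: store L3 := 58 | P0:I, P1:I, P2:M(58), P3:I | bus: none
[28] P0: store L2 := 22 | P0:M(22), P1:I, P2:I, P3:I | bus: BusRdX

memory[L3] = 80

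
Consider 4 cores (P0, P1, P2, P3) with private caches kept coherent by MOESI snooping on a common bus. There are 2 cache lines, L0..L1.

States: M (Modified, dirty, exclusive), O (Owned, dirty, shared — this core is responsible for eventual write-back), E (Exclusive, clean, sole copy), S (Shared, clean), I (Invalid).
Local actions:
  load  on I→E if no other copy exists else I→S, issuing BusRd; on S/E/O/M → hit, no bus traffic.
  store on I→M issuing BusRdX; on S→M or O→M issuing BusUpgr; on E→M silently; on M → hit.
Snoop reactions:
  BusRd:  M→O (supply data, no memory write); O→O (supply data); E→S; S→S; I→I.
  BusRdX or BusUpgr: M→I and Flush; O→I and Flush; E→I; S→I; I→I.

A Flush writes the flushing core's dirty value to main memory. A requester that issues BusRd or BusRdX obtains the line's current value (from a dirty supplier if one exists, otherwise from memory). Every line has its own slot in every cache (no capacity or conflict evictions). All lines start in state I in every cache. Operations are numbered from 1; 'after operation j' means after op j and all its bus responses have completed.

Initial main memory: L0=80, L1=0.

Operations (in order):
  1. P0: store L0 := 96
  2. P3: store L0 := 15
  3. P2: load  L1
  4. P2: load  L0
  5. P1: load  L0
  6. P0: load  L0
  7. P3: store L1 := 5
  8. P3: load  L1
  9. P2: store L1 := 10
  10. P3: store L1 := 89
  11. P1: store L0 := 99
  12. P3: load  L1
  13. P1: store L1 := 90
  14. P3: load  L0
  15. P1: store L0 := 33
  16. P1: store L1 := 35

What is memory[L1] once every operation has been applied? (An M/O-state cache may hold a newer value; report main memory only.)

memory[L1] = 89

  op1 P0: store L0 := 96 → M/I/I/I on L0; bus BusRdX; mem=80
  op2 P3: store L0 := 15 → I/I/I/M on L0; bus BusRdX Flush; mem=96
  op3 P2: load  L1 → I/I/E/I on L1; bus BusRd; mem=0
  op4 P2: load  L0 → I/I/S/O on L0; bus BusRd; mem=96
  op5 P1: load  L0 → I/S/S/O on L0; bus BusRd; mem=96
  op6 P0: load  L0 → S/S/S/O on L0; bus BusRd; mem=96
  op7 P3: store L1 := 5 → I/I/I/M on L1; bus BusRdX; mem=0
  op8 P3: load  L1 → I/I/I/M on L1; bus (none); mem=0
  op9 P2: store L1 := 10 → I/I/M/I on L1; bus BusRdX Flush; mem=5
  op10 P3: store L1 := 89 → I/I/I/M on L1; bus BusRdX Flush; mem=10
  op11 P1: store L0 := 99 → I/M/I/I on L0; bus BusUpgr Flush; mem=15
  op12 P3: load  L1 → I/I/I/M on L1; bus (none); mem=10
  op13 P1: store L1 := 90 → I/M/I/I on L1; bus BusRdX Flush; mem=89
  op14 P3: load  L0 → I/O/I/S on L0; bus BusRd; mem=15
  op15 P1: store L0 := 33 → I/M/I/I on L0; bus BusUpgr; mem=15
  op16 P1: store L1 := 35 → I/M/I/I on L1; bus (none); mem=89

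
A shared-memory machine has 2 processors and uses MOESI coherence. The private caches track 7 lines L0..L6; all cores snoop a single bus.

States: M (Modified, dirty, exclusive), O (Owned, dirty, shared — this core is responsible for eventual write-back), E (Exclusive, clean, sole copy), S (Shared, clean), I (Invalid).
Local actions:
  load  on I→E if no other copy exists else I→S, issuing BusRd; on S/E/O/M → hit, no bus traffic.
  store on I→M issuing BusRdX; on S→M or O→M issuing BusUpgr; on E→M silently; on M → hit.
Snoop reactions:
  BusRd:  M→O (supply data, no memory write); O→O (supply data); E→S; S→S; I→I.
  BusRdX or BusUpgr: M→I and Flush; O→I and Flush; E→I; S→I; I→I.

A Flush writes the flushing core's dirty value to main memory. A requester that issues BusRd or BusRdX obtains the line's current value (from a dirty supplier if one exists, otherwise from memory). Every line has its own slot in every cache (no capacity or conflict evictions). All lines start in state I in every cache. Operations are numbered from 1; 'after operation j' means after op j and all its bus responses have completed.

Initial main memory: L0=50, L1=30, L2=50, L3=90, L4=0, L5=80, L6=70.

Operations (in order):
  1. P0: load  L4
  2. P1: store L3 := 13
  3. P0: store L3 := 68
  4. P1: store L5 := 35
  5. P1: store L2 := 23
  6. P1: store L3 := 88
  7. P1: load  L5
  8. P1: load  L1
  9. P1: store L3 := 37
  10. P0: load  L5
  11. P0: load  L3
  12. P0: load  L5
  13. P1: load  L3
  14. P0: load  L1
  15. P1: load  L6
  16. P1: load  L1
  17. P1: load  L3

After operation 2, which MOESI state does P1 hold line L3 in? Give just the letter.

[1] P0: load  L4 | P0:E(0), P1:I | bus: BusRd
[2] P1: store L3 := 13 | P0:I, P1:M(13) | bus: BusRdX
[3] P0: store L3 := 68 | P0:M(68), P1:I | bus: BusRdX,Flush
[4] P1: store L5 := 35 | P0:I, P1:M(35) | bus: BusRdX
[5] P1: store L2 := 23 | P0:I, P1:M(23) | bus: BusRdX
[6] P1: store L3 := 88 | P0:I, P1:M(88) | bus: BusRdX,Flush
[7] P1: load  L5 | P0:I, P1:M(35) | bus: none
[8] P1: load  L1 | P0:I, P1:E(30) | bus: BusRd
[9] P1: store L3 := 37 | P0:I, P1:M(37) | bus: none
[10] P0: load  L5 | P0:S(35), P1:O(35) | bus: BusRd
[11] P0: load  L3 | P0:S(37), P1:O(37) | bus: BusRd
[12] P0: load  L5 | P0:S(35), P1:O(35) | bus: none
[13] P1: load  L3 | P0:S(37), P1:O(37) | bus: none
[14] P0: load  L1 | P0:S(30), P1:S(30) | bus: BusRd
[15] P1: load  L6 | P0:I, P1:E(70) | bus: BusRd
[16] P1: load  L1 | P0:S(30), P1:S(30) | bus: none
[17] P1: load  L3 | P0:S(37), P1:O(37) | bus: none

state = M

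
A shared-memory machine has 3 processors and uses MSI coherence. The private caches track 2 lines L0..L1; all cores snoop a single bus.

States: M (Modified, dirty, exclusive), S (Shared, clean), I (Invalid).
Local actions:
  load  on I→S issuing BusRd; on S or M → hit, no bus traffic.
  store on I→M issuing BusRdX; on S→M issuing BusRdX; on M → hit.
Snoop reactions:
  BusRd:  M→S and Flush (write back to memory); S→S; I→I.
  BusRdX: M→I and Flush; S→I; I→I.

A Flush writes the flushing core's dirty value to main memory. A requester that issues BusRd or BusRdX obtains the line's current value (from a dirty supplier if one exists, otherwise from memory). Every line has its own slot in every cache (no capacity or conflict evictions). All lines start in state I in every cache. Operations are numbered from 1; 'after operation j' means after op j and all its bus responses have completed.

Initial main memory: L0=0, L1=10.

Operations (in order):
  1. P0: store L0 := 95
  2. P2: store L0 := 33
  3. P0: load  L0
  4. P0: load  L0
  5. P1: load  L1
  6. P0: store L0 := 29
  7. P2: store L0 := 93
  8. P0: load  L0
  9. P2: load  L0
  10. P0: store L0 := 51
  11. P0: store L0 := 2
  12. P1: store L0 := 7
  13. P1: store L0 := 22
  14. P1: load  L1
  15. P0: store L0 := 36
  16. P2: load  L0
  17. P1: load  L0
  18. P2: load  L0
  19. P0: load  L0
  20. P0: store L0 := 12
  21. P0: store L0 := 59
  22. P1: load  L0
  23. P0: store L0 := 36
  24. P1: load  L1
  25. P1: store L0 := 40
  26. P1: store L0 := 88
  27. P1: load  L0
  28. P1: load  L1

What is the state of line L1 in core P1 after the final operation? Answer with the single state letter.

state = S

[1] P0: store L0 := 95 | P0:M(95), P1:I, P2:I | bus: BusRdX
[2] P2: store L0 := 33 | P0:I, P1:I, P2:M(33) | bus: BusRdX,Flush
[3] P0: load  L0 | P0:S(33), P1:I, P2:S(33) | bus: BusRd,Flush
[4] P0: load  L0 | P0:S(33), P1:I, P2:S(33) | bus: none
[5] P1: load  L1 | P0:I, P1:S(10), P2:I | bus: BusRd
[6] P0: store L0 := 29 | P0:M(29), P1:I, P2:I | bus: BusRdX
[7] P2: store L0 := 93 | P0:I, P1:I, P2:M(93) | bus: BusRdX,Flush
[8] P0: load  L0 | P0:S(93), P1:I, P2:S(93) | bus: BusRd,Flush
[9] P2: load  L0 | P0:S(93), P1:I, P2:S(93) | bus: none
[10] P0: store L0 := 51 | P0:M(51), P1:I, P2:I | bus: BusRdX
[11] P0: store L0 := 2 | P0:M(2), P1:I, P2:I | bus: none
[12] P1: store L0 := 7 | P0:I, P1:M(7), P2:I | bus: BusRdX,Flush
[13] P1: store L0 := 22 | P0:I, P1:M(22), P2:I | bus: none
[14] P1: load  L1 | P0:I, P1:S(10), P2:I | bus: none
[15] P0: store L0 := 36 | P0:M(36), P1:I, P2:I | bus: BusRdX,Flush
[16] P2: load  L0 | P0:S(36), P1:I, P2:S(36) | bus: BusRd,Flush
[17] P1: load  L0 | P0:S(36), P1:S(36), P2:S(36) | bus: BusRd
[18] P2: load  L0 | P0:S(36), P1:S(36), P2:S(36) | bus: none
[19] P0: load  L0 | P0:S(36), P1:S(36), P2:S(36) | bus: none
[20] P0: store L0 := 12 | P0:M(12), P1:I, P2:I | bus: BusRdX
[21] P0: store L0 := 59 | P0:M(59), P1:I, P2:I | bus: none
[22] P1: load  L0 | P0:S(59), P1:S(59), P2:I | bus: BusRd,Flush
[23] P0: store L0 := 36 | P0:M(36), P1:I, P2:I | bus: BusRdX
[24] P1: load  L1 | P0:I, P1:S(10), P2:I | bus: none
[25] P1: store L0 := 40 | P0:I, P1:M(40), P2:I | bus: BusRdX,Flush
[26] P1: store L0 := 88 | P0:I, P1:M(88), P2:I | bus: none
[27] P1: load  L0 | P0:I, P1:M(88), P2:I | bus: none
[28] P1: load  L1 | P0:I, P1:S(10), P2:I | bus: none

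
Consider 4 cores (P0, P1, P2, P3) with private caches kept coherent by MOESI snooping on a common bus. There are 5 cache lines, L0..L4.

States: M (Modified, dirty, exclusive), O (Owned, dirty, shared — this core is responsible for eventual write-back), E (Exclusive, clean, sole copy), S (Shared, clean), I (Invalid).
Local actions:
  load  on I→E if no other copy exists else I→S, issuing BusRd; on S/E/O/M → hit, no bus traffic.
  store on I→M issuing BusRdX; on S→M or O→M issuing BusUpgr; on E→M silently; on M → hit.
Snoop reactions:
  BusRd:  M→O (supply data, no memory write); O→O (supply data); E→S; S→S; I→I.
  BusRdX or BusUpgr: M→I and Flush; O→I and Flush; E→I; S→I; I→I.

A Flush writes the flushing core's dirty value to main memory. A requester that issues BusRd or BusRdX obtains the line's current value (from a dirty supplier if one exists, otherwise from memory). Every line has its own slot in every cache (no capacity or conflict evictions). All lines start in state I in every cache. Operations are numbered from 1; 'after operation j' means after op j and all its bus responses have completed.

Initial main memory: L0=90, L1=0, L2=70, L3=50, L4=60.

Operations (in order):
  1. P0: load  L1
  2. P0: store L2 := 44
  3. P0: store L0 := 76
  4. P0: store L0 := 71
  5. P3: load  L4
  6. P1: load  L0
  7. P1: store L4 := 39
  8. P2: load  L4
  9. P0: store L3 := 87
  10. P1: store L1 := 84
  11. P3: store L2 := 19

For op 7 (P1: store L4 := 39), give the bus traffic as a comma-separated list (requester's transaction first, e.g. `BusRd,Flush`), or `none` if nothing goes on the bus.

[1] P0: load  L1 | P0:E(0), P1:I, P2:I, P3:I | bus: BusRd
[2] P0: store L2 := 44 | P0:M(44), P1:I, P2:I, P3:I | bus: BusRdX
[3] P0: store L0 := 76 | P0:M(76), P1:I, P2:I, P3:I | bus: BusRdX
[4] P0: store L0 := 71 | P0:M(71), P1:I, P2:I, P3:I | bus: none
[5] P3: load  L4 | P0:I, P1:I, P2:I, P3:E(60) | bus: BusRd
[6] P1: load  L0 | P0:O(71), P1:S(71), P2:I, P3:I | bus: BusRd
[7] P1: store L4 := 39 | P0:I, P1:M(39), P2:I, P3:I | bus: BusRdX
[8] P2: load  L4 | P0:I, P1:O(39), P2:S(39), P3:I | bus: BusRd
[9] P0: store L3 := 87 | P0:M(87), P1:I, P2:I, P3:I | bus: BusRdX
[10] P1: store L1 := 84 | P0:I, P1:M(84), P2:I, P3:I | bus: BusRdX
[11] P3: store L2 := 19 | P0:I, P1:I, P2:I, P3:M(19) | bus: BusRdX,Flush

bus = BusRdX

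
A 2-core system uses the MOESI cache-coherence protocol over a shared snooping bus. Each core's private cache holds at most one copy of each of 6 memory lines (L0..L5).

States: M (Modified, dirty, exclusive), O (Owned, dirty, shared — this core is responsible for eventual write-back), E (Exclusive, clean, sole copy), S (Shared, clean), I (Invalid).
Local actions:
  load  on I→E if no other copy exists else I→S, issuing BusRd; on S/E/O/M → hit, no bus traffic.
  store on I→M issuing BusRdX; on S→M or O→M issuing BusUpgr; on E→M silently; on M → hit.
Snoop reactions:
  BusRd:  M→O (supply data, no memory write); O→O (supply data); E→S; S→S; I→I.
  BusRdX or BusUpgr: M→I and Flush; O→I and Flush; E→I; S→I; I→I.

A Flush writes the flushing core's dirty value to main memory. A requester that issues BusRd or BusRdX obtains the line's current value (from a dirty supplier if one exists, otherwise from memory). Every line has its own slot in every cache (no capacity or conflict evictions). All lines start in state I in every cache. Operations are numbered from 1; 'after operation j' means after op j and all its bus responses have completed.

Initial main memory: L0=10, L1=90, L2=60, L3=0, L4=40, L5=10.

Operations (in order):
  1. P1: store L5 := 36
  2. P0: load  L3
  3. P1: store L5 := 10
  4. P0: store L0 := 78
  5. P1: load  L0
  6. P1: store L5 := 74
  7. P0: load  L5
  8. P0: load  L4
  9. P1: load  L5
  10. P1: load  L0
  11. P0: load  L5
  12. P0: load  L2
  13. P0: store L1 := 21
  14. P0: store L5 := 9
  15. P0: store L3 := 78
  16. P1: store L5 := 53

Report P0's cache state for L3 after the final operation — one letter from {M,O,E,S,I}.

state = M

[1] P1: store L5 := 36 | P0:I, P1:M(36) | bus: BusRdX
[2] P0: load  L3 | P0:E(0), P1:I | bus: BusRd
[3] P1: store L5 := 10 | P0:I, P1:M(10) | bus: none
[4] P0: store L0 := 78 | P0:M(78), P1:I | bus: BusRdX
[5] P1: load  L0 | P0:O(78), P1:S(78) | bus: BusRd
[6] P1: store L5 := 74 | P0:I, P1:M(74) | bus: none
[7] P0: load  L5 | P0:S(74), P1:O(74) | bus: BusRd
[8] P0: load  L4 | P0:E(40), P1:I | bus: BusRd
[9] P1: load  L5 | P0:S(74), P1:O(74) | bus: none
[10] P1: load  L0 | P0:O(78), P1:S(78) | bus: none
[11] P0: load  L5 | P0:S(74), P1:O(74) | bus: none
[12] P0: load  L2 | P0:E(60), P1:I | bus: BusRd
[13] P0: store L1 := 21 | P0:M(21), P1:I | bus: BusRdX
[14] P0: store L5 := 9 | P0:M(9), P1:I | bus: BusUpgr,Flush
[15] P0: store L3 := 78 | P0:M(78), P1:I | bus: none
[16] P1: store L5 := 53 | P0:I, P1:M(53) | bus: BusRdX,Flush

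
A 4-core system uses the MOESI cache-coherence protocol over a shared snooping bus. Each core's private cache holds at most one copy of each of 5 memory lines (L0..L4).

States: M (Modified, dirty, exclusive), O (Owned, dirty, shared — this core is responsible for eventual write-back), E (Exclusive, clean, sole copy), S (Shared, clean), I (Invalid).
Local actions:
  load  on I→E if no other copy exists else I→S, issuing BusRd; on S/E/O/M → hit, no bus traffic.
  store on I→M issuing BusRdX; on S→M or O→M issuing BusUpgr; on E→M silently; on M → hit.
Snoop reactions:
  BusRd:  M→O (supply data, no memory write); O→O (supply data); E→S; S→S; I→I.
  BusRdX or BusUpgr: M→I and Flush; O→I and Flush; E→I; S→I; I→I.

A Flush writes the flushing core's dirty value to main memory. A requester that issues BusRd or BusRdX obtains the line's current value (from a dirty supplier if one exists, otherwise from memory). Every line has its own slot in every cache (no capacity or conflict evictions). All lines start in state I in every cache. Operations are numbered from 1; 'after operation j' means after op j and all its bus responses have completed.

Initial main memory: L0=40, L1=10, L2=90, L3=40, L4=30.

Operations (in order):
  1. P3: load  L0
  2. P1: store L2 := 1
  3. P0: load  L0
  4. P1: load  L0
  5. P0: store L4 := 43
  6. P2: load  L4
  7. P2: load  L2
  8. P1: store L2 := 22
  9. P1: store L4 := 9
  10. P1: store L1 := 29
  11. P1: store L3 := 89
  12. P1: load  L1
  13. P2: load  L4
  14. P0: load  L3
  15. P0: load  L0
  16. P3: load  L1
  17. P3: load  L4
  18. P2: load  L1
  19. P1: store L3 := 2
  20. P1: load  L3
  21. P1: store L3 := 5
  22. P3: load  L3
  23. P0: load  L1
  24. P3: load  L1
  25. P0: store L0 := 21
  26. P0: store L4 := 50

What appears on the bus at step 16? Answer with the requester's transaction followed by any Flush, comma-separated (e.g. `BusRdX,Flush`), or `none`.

bus = BusRd

[1] P3: load  L0 | P0:I, P1:I, P2:I, P3:E(40) | bus: BusRd
[2] P1: store L2 := 1 | P0:I, P1:M(1), P2:I, P3:I | bus: BusRdX
[3] P0: load  L0 | P0:S(40), P1:I, P2:I, P3:S(40) | bus: BusRd
[4] P1: load  L0 | P0:S(40), P1:S(40), P2:I, P3:S(40) | bus: BusRd
[5] P0: store L4 := 43 | P0:M(43), P1:I, P2:I, P3:I | bus: BusRdX
[6] P2: load  L4 | P0:O(43), P1:I, P2:S(43), P3:I | bus: BusRd
[7] P2: load  L2 | P0:I, P1:O(1), P2:S(1), P3:I | bus: BusRd
[8] P1: store L2 := 22 | P0:I, P1:M(22), P2:I, P3:I | bus: BusUpgr
[9] P1: store L4 := 9 | P0:I, P1:M(9), P2:I, P3:I | bus: BusRdX,Flush
[10] P1: store L1 := 29 | P0:I, P1:M(29), P2:I, P3:I | bus: BusRdX
[11] P1: store L3 := 89 | P0:I, P1:M(89), P2:I, P3:I | bus: BusRdX
[12] P1: load  L1 | P0:I, P1:M(29), P2:I, P3:I | bus: none
[13] P2: load  L4 | P0:I, P1:O(9), P2:S(9), P3:I | bus: BusRd
[14] P0: load  L3 | P0:S(89), P1:O(89), P2:I, P3:I | bus: BusRd
[15] P0: load  L0 | P0:S(40), P1:S(40), P2:I, P3:S(40) | bus: none
[16] P3: load  L1 | P0:I, P1:O(29), P2:I, P3:S(29) | bus: BusRd
[17] P3: load  L4 | P0:I, P1:O(9), P2:S(9), P3:S(9) | bus: BusRd
[18] P2: load  L1 | P0:I, P1:O(29), P2:S(29), P3:S(29) | bus: BusRd
[19] P1: store L3 := 2 | P0:I, P1:M(2), P2:I, P3:I | bus: BusUpgr
[20] P1: load  L3 | P0:I, P1:M(2), P2:I, P3:I | bus: none
[21] P1: store L3 := 5 | P0:I, P1:M(5), P2:I, P3:I | bus: none
[22] P3: load  L3 | P0:I, P1:O(5), P2:I, P3:S(5) | bus: BusRd
[23] P0: load  L1 | P0:S(29), P1:O(29), P2:S(29), P3:S(29) | bus: BusRd
[24] P3: load  L1 | P0:S(29), P1:O(29), P2:S(29), P3:S(29) | bus: none
[25] P0: store L0 := 21 | P0:M(21), P1:I, P2:I, P3:I | bus: BusUpgr
[26] P0: store L4 := 50 | P0:M(50), P1:I, P2:I, P3:I | bus: BusRdX,Flush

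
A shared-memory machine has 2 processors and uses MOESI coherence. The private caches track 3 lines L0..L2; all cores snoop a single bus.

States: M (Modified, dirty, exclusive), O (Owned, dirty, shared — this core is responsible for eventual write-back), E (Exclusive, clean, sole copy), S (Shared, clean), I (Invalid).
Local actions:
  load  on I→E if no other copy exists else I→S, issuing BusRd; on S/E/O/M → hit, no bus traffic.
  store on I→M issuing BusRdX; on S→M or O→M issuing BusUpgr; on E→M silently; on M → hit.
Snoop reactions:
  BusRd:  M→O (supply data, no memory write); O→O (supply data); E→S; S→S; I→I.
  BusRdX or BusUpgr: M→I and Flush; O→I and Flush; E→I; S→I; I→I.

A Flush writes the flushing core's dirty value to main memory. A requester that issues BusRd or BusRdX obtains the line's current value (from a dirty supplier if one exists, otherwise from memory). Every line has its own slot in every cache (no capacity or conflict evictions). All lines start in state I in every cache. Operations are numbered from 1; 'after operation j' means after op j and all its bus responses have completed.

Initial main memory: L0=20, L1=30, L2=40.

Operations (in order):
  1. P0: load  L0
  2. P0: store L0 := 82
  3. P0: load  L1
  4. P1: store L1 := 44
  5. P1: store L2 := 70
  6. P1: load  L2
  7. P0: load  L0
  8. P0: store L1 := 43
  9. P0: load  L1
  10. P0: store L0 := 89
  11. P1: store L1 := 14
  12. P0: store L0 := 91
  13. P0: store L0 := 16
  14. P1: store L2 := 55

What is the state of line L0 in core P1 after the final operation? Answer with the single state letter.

state = I

1. P0: load  L0  bus=[BusRd]  L0: P0=E P1=I  mem[L0]=20
2. P0: store L0 := 82  bus=[-]  L0: P0=M P1=I  mem[L0]=20
3. P0: load  L1  bus=[BusRd]  L1: P0=E P1=I  mem[L1]=30
4. P1: store L1 := 44  bus=[BusRdX]  L1: P0=I P1=M  mem[L1]=30
5. P1: store L2 := 70  bus=[BusRdX]  L2: P0=I P1=M  mem[L2]=40
6. P1: load  L2  bus=[-]  L2: P0=I P1=M  mem[L2]=40
7. P0: load  L0  bus=[-]  L0: P0=M P1=I  mem[L0]=20
8. P0: store L1 := 43  bus=[BusRdX,Flush]  L1: P0=M P1=I  mem[L1]=44
9. P0: load  L1  bus=[-]  L1: P0=M P1=I  mem[L1]=44
10. P0: store L0 := 89  bus=[-]  L0: P0=M P1=I  mem[L0]=20
11. P1: store L1 := 14  bus=[BusRdX,Flush]  L1: P0=I P1=M  mem[L1]=43
12. P0: store L0 := 91  bus=[-]  L0: P0=M P1=I  mem[L0]=20
13. P0: store L0 := 16  bus=[-]  L0: P0=M P1=I  mem[L0]=20
14. P1: store L2 := 55  bus=[-]  L2: P0=I P1=M  mem[L2]=40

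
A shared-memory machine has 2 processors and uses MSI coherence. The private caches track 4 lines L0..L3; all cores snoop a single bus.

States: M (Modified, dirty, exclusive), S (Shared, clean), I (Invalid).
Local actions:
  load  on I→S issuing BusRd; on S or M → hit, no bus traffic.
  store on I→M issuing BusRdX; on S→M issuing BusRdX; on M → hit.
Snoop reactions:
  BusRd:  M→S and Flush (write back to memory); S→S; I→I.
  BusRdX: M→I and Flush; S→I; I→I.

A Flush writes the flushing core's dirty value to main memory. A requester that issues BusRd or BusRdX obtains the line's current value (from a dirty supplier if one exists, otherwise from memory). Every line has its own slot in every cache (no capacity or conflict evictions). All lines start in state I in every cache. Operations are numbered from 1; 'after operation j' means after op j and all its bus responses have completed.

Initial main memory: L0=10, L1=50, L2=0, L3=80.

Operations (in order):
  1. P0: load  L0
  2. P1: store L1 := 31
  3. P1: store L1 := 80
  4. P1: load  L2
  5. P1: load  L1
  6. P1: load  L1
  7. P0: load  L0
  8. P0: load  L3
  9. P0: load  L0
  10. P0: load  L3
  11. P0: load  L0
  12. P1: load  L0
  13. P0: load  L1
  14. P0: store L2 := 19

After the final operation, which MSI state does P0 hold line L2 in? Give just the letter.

1. P0: load  L0  bus=[BusRd]  L0: P0=S P1=I  mem[L0]=10
2. P1: store L1 := 31  bus=[BusRdX]  L1: P0=I P1=M  mem[L1]=50
3. P1: store L1 := 80  bus=[-]  L1: P0=I P1=M  mem[L1]=50
4. P1: load  L2  bus=[BusRd]  L2: P0=I P1=S  mem[L2]=0
5. P1: load  L1  bus=[-]  L1: P0=I P1=M  mem[L1]=50
6. P1: load  L1  bus=[-]  L1: P0=I P1=M  mem[L1]=50
7. P0: load  L0  bus=[-]  L0: P0=S P1=I  mem[L0]=10
8. P0: load  L3  bus=[BusRd]  L3: P0=S P1=I  mem[L3]=80
9. P0: load  L0  bus=[-]  L0: P0=S P1=I  mem[L0]=10
10. P0: load  L3  bus=[-]  L3: P0=S P1=I  mem[L3]=80
11. P0: load  L0  bus=[-]  L0: P0=S P1=I  mem[L0]=10
12. P1: load  L0  bus=[BusRd]  L0: P0=S P1=S  mem[L0]=10
13. P0: load  L1  bus=[BusRd,Flush]  L1: P0=S P1=S  mem[L1]=80
14. P0: store L2 := 19  bus=[BusRdX]  L2: P0=M P1=I  mem[L2]=0

state = M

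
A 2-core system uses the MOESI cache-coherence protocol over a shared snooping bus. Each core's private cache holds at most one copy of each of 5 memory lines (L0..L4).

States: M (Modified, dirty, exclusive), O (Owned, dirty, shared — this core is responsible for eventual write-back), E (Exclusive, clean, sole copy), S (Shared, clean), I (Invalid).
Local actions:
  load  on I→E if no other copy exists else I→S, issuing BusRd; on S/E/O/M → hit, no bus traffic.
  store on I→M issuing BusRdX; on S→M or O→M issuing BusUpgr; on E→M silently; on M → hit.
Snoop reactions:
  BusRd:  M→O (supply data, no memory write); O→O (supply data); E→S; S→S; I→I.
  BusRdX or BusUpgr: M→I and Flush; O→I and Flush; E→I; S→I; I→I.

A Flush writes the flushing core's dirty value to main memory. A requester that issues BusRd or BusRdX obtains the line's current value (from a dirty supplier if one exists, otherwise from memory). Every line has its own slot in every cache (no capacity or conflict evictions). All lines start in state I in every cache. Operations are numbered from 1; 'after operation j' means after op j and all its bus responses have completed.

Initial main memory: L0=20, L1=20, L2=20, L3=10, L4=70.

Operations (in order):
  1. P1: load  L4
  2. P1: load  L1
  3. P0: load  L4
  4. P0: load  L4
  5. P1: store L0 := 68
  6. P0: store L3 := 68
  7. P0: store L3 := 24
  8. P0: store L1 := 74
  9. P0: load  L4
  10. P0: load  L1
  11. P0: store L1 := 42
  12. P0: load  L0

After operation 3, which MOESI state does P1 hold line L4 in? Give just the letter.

1. P1: load  L4  bus=[BusRd]  L4: P0=I P1=E  mem[L4]=70
2. P1: load  L1  bus=[BusRd]  L1: P0=I P1=E  mem[L1]=20
3. P0: load  L4  bus=[BusRd]  L4: P0=S P1=S  mem[L4]=70
4. P0: load  L4  bus=[-]  L4: P0=S P1=S  mem[L4]=70
5. P1: store L0 := 68  bus=[BusRdX]  L0: P0=I P1=M  mem[L0]=20
6. P0: store L3 := 68  bus=[BusRdX]  L3: P0=M P1=I  mem[L3]=10
7. P0: store L3 := 24  bus=[-]  L3: P0=M P1=I  mem[L3]=10
8. P0: store L1 := 74  bus=[BusRdX]  L1: P0=M P1=I  mem[L1]=20
9. P0: load  L4  bus=[-]  L4: P0=S P1=S  mem[L4]=70
10. P0: load  L1  bus=[-]  L1: P0=M P1=I  mem[L1]=20
11. P0: store L1 := 42  bus=[-]  L1: P0=M P1=I  mem[L1]=20
12. P0: load  L0  bus=[BusRd]  L0: P0=S P1=O  mem[L0]=20

state = S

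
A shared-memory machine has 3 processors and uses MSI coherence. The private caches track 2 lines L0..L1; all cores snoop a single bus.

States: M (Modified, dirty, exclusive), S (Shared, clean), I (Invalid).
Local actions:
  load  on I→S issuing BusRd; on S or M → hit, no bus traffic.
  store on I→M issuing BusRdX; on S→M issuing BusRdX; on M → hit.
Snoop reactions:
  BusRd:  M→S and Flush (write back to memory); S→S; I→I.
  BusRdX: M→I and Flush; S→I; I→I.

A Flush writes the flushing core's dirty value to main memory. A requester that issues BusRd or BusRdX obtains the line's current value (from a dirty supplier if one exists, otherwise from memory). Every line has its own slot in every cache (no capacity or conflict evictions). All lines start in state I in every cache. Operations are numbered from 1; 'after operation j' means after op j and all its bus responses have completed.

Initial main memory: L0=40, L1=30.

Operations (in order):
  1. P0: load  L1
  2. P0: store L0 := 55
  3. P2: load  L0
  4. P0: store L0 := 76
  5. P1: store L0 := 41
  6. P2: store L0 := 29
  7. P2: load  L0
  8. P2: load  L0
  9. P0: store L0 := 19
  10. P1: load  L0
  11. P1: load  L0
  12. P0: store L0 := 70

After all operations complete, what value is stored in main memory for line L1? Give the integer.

memory[L1] = 30

  op1 P0: load  L1 → S/I/I on L1; bus BusRd; mem=30
  op2 P0: store L0 := 55 → M/I/I on L0; bus BusRdX; mem=40
  op3 P2: load  L0 → S/I/S on L0; bus BusRd Flush; mem=55
  op4 P0: store L0 := 76 → M/I/I on L0; bus BusRdX; mem=55
  op5 P1: store L0 := 41 → I/M/I on L0; bus BusRdX Flush; mem=76
  op6 P2: store L0 := 29 → I/I/M on L0; bus BusRdX Flush; mem=41
  op7 P2: load  L0 → I/I/M on L0; bus (none); mem=41
  op8 P2: load  L0 → I/I/M on L0; bus (none); mem=41
  op9 P0: store L0 := 19 → M/I/I on L0; bus BusRdX Flush; mem=29
  op10 P1: load  L0 → S/S/I on L0; bus BusRd Flush; mem=19
  op11 P1: load  L0 → S/S/I on L0; bus (none); mem=19
  op12 P0: store L0 := 70 → M/I/I on L0; bus BusRdX; mem=19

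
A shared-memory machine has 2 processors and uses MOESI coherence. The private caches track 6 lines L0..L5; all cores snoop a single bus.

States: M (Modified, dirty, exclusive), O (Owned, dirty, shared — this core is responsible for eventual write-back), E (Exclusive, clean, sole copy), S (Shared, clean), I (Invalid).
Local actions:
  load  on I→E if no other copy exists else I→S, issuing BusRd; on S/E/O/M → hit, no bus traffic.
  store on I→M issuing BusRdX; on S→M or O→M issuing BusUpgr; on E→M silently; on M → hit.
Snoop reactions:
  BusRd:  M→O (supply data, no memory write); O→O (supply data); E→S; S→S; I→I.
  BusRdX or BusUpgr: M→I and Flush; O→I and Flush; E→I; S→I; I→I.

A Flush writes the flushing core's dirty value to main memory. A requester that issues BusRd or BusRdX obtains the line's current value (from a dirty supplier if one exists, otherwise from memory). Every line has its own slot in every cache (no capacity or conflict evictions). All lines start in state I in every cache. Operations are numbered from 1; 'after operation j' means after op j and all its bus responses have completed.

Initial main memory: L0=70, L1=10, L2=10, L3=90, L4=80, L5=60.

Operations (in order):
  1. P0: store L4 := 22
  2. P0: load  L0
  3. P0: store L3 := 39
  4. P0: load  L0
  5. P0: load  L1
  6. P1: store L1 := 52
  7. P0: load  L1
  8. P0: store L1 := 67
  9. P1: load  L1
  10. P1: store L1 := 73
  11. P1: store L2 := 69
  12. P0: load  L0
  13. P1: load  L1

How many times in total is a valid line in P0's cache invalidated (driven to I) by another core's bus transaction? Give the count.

1. P0: store L4 := 22  bus=[BusRdX]  L4: P0=M P1=I  mem[L4]=80
2. P0: load  L0  bus=[BusRd]  L0: P0=E P1=I  mem[L0]=70
3. P0: store L3 := 39  bus=[BusRdX]  L3: P0=M P1=I  mem[L3]=90
4. P0: load  L0  bus=[-]  L0: P0=E P1=I  mem[L0]=70
5. P0: load  L1  bus=[BusRd]  L1: P0=E P1=I  mem[L1]=10
6. P1: store L1 := 52  bus=[BusRdX]  L1: P0=I P1=M  mem[L1]=10
7. P0: load  L1  bus=[BusRd]  L1: P0=S P1=O  mem[L1]=10
8. P0: store L1 := 67  bus=[BusUpgr,Flush]  L1: P0=M P1=I  mem[L1]=52
9. P1: load  L1  bus=[BusRd]  L1: P0=O P1=S  mem[L1]=52
10. P1: store L1 := 73  bus=[BusUpgr,Flush]  L1: P0=I P1=M  mem[L1]=67
11. P1: store L2 := 69  bus=[BusRdX]  L2: P0=I P1=M  mem[L2]=10
12. P0: load  L0  bus=[-]  L0: P0=E P1=I  mem[L0]=70
13. P1: load  L1  bus=[-]  L1: P0=I P1=M  mem[L1]=67

invalidations = 2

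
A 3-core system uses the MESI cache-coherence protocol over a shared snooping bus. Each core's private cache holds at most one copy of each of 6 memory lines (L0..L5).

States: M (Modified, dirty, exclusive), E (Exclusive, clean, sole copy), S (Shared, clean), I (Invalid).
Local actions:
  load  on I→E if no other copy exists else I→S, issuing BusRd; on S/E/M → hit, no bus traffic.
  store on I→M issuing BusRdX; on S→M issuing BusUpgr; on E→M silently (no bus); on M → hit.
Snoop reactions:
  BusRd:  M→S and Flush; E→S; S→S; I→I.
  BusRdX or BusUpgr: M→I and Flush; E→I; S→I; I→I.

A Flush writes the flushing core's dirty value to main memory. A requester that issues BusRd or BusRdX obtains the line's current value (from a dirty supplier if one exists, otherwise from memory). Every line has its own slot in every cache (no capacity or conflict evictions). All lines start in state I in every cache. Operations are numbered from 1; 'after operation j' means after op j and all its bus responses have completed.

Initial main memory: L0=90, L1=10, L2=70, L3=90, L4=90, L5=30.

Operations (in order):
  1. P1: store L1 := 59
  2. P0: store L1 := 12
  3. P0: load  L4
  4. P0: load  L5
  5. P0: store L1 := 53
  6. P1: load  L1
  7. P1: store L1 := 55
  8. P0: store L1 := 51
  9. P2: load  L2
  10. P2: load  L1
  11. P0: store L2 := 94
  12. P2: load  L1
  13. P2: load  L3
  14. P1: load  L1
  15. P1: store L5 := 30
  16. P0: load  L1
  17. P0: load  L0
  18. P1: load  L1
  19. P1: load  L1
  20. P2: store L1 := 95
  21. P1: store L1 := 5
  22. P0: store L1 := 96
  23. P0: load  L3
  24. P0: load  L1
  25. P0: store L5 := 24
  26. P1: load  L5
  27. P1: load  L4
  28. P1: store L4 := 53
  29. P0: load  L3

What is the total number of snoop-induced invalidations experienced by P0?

1. P1: store L1 := 59  bus=[BusRdX]  L1: P0=I P1=M P2=I  mem[L1]=10
2. P0: store L1 := 12  bus=[BusRdX,Flush]  L1: P0=M P1=I P2=I  mem[L1]=59
3. P0: load  L4  bus=[BusRd]  L4: P0=E P1=I P2=I  mem[L4]=90
4. P0: load  L5  bus=[BusRd]  L5: P0=E P1=I P2=I  mem[L5]=30
5. P0: store L1 := 53  bus=[-]  L1: P0=M P1=I P2=I  mem[L1]=59
6. P1: load  L1  bus=[BusRd,Flush]  L1: P0=S P1=S P2=I  mem[L1]=53
7. P1: store L1 := 55  bus=[BusUpgr]  L1: P0=I P1=M P2=I  mem[L1]=53
8. P0: store L1 := 51  bus=[BusRdX,Flush]  L1: P0=M P1=I P2=I  mem[L1]=55
9. P2: load  L2  bus=[BusRd]  L2: P0=I P1=I P2=E  mem[L2]=70
10. P2: load  L1  bus=[BusRd,Flush]  L1: P0=S P1=I P2=S  mem[L1]=51
11. P0: store L2 := 94  bus=[BusRdX]  L2: P0=M P1=I P2=I  mem[L2]=70
12. P2: load  L1  bus=[-]  L1: P0=S P1=I P2=S  mem[L1]=51
13. P2: load  L3  bus=[BusRd]  L3: P0=I P1=I P2=E  mem[L3]=90
14. P1: load  L1  bus=[BusRd]  L1: P0=S P1=S P2=S  mem[L1]=51
15. P1: store L5 := 30  bus=[BusRdX]  L5: P0=I P1=M P2=I  mem[L5]=30
16. P0: load  L1  bus=[-]  L1: P0=S P1=S P2=S  mem[L1]=51
17. P0: load  L0  bus=[BusRd]  L0: P0=E P1=I P2=I  mem[L0]=90
18. P1: load  L1  bus=[-]  L1: P0=S P1=S P2=S  mem[L1]=51
19. P1: load  L1  bus=[-]  L1: P0=S P1=S P2=S  mem[L1]=51
20. P2: store L1 := 95  bus=[BusUpgr]  L1: P0=I P1=I P2=M  mem[L1]=51
21. P1: store L1 := 5  bus=[BusRdX,Flush]  L1: P0=I P1=M P2=I  mem[L1]=95
22. P0: store L1 := 96  bus=[BusRdX,Flush]  L1: P0=M P1=I P2=I  mem[L1]=5
23. P0: load  L3  bus=[BusRd]  L3: P0=S P1=I P2=S  mem[L3]=90
24. P0: load  L1  bus=[-]  L1: P0=M P1=I P2=I  mem[L1]=5
25. P0: store L5 := 24  bus=[BusRdX,Flush]  L5: P0=M P1=I P2=I  mem[L5]=30
26. P1: load  L5  bus=[BusRd,Flush]  L5: P0=S P1=S P2=I  mem[L5]=24
27. P1: load  L4  bus=[BusRd]  L4: P0=S P1=S P2=I  mem[L4]=90
28. P1: store L4 := 53  bus=[BusUpgr]  L4: P0=I P1=M P2=I  mem[L4]=90
29. P0: load  L3  bus=[-]  L3: P0=S P1=I P2=S  mem[L3]=90

invalidations = 4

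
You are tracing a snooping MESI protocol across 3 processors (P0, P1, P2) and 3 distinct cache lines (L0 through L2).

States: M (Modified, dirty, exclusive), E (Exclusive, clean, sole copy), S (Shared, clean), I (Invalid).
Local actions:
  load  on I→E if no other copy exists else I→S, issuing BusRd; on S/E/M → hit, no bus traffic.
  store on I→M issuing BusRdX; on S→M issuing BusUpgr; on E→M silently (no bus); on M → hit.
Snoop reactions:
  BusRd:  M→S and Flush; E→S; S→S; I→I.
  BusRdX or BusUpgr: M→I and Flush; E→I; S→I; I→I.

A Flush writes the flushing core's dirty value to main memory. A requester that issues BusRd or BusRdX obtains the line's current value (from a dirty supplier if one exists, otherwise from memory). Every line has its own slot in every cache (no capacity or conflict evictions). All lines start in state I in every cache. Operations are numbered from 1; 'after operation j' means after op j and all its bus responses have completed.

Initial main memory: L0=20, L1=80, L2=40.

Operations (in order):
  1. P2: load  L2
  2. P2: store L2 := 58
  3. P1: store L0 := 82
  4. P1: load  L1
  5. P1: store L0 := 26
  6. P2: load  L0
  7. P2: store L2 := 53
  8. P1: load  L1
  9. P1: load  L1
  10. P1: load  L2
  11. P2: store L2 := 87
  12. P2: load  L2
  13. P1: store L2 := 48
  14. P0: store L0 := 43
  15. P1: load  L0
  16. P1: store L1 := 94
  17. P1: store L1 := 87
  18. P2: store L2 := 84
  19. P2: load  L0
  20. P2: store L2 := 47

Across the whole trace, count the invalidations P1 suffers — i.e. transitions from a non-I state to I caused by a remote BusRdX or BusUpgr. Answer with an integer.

step 1: P2: load  L2  ⟶  IIE  (L2)  txn=BusRd  M[L2]=40
step 2: P2: store L2 := 58  ⟶  IIM  (L2)  txn=∅  M[L2]=40
step 3: P1: store L0 := 82  ⟶  IMI  (L0)  txn=BusRdX  M[L0]=20
step 4: P1: load  L1  ⟶  IEI  (L1)  txn=BusRd  M[L1]=80
step 5: P1: store L0 := 26  ⟶  IMI  (L0)  txn=∅  M[L0]=20
step 6: P2: load  L0  ⟶  ISS  (L0)  txn=BusRd+Flush  M[L0]=26
step 7: P2: store L2 := 53  ⟶  IIM  (L2)  txn=∅  M[L2]=40
step 8: P1: load  L1  ⟶  IEI  (L1)  txn=∅  M[L1]=80
step 9: P1: load  L1  ⟶  IEI  (L1)  txn=∅  M[L1]=80
step 10: P1: load  L2  ⟶  ISS  (L2)  txn=BusRd+Flush  M[L2]=53
step 11: P2: store L2 := 87  ⟶  IIM  (L2)  txn=BusUpgr  M[L2]=53
step 12: P2: load  L2  ⟶  IIM  (L2)  txn=∅  M[L2]=53
step 13: P1: store L2 := 48  ⟶  IMI  (L2)  txn=BusRdX+Flush  M[L2]=87
step 14: P0: store L0 := 43  ⟶  MII  (L0)  txn=BusRdX  M[L0]=26
step 15: P1: load  L0  ⟶  SSI  (L0)  txn=BusRd+Flush  M[L0]=43
step 16: P1: store L1 := 94  ⟶  IMI  (L1)  txn=∅  M[L1]=80
step 17: P1: store L1 := 87  ⟶  IMI  (L1)  txn=∅  M[L1]=80
step 18: P2: store L2 := 84  ⟶  IIM  (L2)  txn=BusRdX+Flush  M[L2]=48
step 19: P2: load  L0  ⟶  SSS  (L0)  txn=BusRd  M[L0]=43
step 20: P2: store L2 := 47  ⟶  IIM  (L2)  txn=∅  M[L2]=48

invalidations = 3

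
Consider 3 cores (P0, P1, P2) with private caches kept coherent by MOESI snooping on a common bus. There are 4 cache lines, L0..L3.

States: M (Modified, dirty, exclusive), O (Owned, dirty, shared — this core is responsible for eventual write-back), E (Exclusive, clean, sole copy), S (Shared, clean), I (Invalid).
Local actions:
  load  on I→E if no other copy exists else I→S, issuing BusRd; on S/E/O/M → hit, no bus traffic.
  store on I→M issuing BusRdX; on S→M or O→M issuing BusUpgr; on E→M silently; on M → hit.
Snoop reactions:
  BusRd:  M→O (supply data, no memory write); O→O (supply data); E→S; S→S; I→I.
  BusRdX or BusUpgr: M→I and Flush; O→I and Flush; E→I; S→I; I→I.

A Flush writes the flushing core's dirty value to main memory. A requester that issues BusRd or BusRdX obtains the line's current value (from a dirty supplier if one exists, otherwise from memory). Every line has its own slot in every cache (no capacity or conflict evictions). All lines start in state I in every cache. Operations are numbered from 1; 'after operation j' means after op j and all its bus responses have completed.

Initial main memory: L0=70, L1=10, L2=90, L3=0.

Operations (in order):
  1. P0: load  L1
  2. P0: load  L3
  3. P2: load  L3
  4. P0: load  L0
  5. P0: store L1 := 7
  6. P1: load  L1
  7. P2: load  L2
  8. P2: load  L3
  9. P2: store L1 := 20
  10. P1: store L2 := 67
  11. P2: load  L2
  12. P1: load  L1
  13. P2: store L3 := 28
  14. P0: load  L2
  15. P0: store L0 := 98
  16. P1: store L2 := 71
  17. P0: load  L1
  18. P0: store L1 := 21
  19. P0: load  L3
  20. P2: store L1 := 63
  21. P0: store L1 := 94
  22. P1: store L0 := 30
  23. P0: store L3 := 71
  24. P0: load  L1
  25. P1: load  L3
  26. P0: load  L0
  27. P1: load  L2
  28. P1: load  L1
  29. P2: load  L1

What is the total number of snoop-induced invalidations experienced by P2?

step 1: P0: load  L1  ⟶  EII  (L1)  txn=BusRd  M[L1]=10
step 2: P0: load  L3  ⟶  EII  (L3)  txn=BusRd  M[L3]=0
step 3: P2: load  L3  ⟶  SIS  (L3)  txn=BusRd  M[L3]=0
step 4: P0: load  L0  ⟶  EII  (L0)  txn=BusRd  M[L0]=70
step 5: P0: store L1 := 7  ⟶  MII  (L1)  txn=∅  M[L1]=10
step 6: P1: load  L1  ⟶  OSI  (L1)  txn=BusRd  M[L1]=10
step 7: P2: load  L2  ⟶  IIE  (L2)  txn=BusRd  M[L2]=90
step 8: P2: load  L3  ⟶  SIS  (L3)  txn=∅  M[L3]=0
step 9: P2: store L1 := 20  ⟶  IIM  (L1)  txn=BusRdX+Flush  M[L1]=7
step 10: P1: store L2 := 67  ⟶  IMI  (L2)  txn=BusRdX  M[L2]=90
step 11: P2: load  L2  ⟶  IOS  (L2)  txn=BusRd  M[L2]=90
step 12: P1: load  L1  ⟶  ISO  (L1)  txn=BusRd  M[L1]=7
step 13: P2: store L3 := 28  ⟶  IIM  (L3)  txn=BusUpgr  M[L3]=0
step 14: P0: load  L2  ⟶  SOS  (L2)  txn=BusRd  M[L2]=90
step 15: P0: store L0 := 98  ⟶  MII  (L0)  txn=∅  M[L0]=70
step 16: P1: store L2 := 71  ⟶  IMI  (L2)  txn=BusUpgr  M[L2]=90
step 17: P0: load  L1  ⟶  SSO  (L1)  txn=BusRd  M[L1]=7
step 18: P0: store L1 := 21  ⟶  MII  (L1)  txn=BusUpgr+Flush  M[L1]=20
step 19: P0: load  L3  ⟶  SIO  (L3)  txn=BusRd  M[L3]=0
step 20: P2: store L1 := 63  ⟶  IIM  (L1)  txn=BusRdX+Flush  M[L1]=21
step 21: P0: store L1 := 94  ⟶  MII  (L1)  txn=BusRdX+Flush  M[L1]=63
step 22: P1: store L0 := 30  ⟶  IMI  (L0)  txn=BusRdX+Flush  M[L0]=98
step 23: P0: store L3 := 71  ⟶  MII  (L3)  txn=BusUpgr+Flush  M[L3]=28
step 24: P0: load  L1  ⟶  MII  (L1)  txn=∅  M[L1]=63
step 25: P1: load  L3  ⟶  OSI  (L3)  txn=BusRd  M[L3]=28
step 26: P0: load  L0  ⟶  SOI  (L0)  txn=BusRd  M[L0]=98
step 27: P1: load  L2  ⟶  IMI  (L2)  txn=∅  M[L2]=90
step 28: P1: load  L1  ⟶  OSI  (L1)  txn=BusRd  M[L1]=63
step 29: P2: load  L1  ⟶  OSS  (L1)  txn=BusRd  M[L1]=63

invalidations = 5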